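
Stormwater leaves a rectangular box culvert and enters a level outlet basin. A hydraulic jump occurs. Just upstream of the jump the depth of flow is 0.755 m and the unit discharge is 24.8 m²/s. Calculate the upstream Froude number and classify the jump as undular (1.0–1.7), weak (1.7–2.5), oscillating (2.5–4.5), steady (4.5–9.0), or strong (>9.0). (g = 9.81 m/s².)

Fr₁ = 12.1; strong jump

V₁ = q/y₁ = 24.8/0.755 = 32.8 m/s. Fr₁ = V₁/√(g·y₁) = 32.8/√(9.81×0.755) = 12.1.
Fr₁ = 12.1 lies in the strong range.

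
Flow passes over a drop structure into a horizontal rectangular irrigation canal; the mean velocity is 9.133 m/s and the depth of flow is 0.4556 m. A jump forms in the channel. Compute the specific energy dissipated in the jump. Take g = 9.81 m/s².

Fr₁ = V₁/√(g·y₁) = 9.133/√(9.81×0.4556) = 4.320.
Conjugate-depth relation: y₂/y₁ = ½[√(1 + 8Fr₁²) − 1] = ½[√150.30 − 1] = 5.630.
y₂ = 5.630 × 0.4556 = 2.565 m.
q = V₁·y₁ = 9.133 × 0.4556 = 4.161 m²/s. V₂ = q/y₂ = 4.161/2.565 = 1.622 m/s. E₁ = y₁ + V₁²/2g = 4.707 m; E₂ = y₂ + V₂²/2g = 2.699 m. ΔE = E₁ − E₂ = 2.008 m.

ΔE = 2.008 m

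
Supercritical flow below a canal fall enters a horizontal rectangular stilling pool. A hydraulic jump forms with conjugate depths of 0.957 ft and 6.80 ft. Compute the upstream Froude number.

Fr₁ = 5.37

For a rectangular channel the momentum equation gives q² = ½·g·y₁·y₂·(y₁ + y₂) = ½×32.2×0.957×6.80×7.76 = 813.
q = √813 = 28.5 ft²/s.
V₁ = q/y₁ = 29.8 ft/s; Fr₁ = V₁/√(g·y₁) = 5.37.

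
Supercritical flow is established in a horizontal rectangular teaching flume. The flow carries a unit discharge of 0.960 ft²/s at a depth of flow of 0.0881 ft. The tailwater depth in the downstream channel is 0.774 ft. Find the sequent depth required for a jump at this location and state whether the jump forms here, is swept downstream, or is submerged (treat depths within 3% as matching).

V₁ = q/y₁ = 0.960/0.0881 = 10.9 ft/s. Fr₁ = V₁/√(g·y₁) = 10.9/√(32.2×0.0881) = 6.47.
Conjugate-depth relation: y₂/y₁ = ½[√(1 + 8Fr₁²) − 1] = ½[√335.8 − 1] = 8.66.
y₂ = 8.66 × 0.0881 = 0.763 ft.
Tailwater y_tw = 0.774 ft: y_tw ≈ y₂, so the jump forms here.

y₂ = 0.763 ft; the jump forms here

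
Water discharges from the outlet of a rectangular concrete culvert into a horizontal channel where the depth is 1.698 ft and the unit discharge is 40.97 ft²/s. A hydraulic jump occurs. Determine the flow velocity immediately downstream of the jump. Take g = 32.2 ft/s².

V₁ = q/y₁ = 40.97/1.698 = 24.13 ft/s. Fr₁ = V₁/√(g·y₁) = 24.13/√(32.2×1.698) = 3.263.
Sequent-depth ratio: y₂/y₁ = ½[√(1 + 8Fr₁²) − 1] = ½[√86.183 − 1] = 4.142.
y₂ = 4.142 × 1.698 = 7.033 ft.
V₂ = q/y₂ = 40.97/7.033 = 5.826 ft/s.

V₂ = 5.826 ft/s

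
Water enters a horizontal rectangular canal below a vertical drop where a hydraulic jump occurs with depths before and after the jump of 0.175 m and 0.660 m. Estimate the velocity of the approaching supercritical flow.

For a rectangular channel the momentum equation gives q² = ½·g·y₁·y₂·(y₁ + y₂) = ½×9.81×0.175×0.660×0.835 = 0.473.
q = √0.473 = 0.688 m²/s.
V₁ = q/y₁ = 0.688/0.175 = 3.93 m/s.

V₁ = 3.93 m/s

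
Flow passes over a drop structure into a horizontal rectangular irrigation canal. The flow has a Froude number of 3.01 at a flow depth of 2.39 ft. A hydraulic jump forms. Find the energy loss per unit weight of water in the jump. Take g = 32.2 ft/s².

ΔE = 3.41 ft

Fr₁ = 3.01 (given).
Sequent-depth ratio: y₂/y₁ = ½[√(1 + 8Fr₁²) − 1] = ½[√73.48 − 1] = 3.79.
y₂ = 3.79 × 2.39 = 9.05 ft.
Head loss: ΔE = (y₂ − y₁)³/(4y₁y₂) = (9.05 − 2.39)³/(4×2.39×9.05) = 295/86.5 = 3.41 ft.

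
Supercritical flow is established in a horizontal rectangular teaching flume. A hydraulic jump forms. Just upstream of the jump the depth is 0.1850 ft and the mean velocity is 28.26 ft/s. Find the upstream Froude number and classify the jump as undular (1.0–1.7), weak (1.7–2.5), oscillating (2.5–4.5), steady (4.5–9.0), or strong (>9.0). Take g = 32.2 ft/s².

Fr₁ = 11.58; strong jump

Fr₁ = V₁/√(g·y₁) = 28.26/√(32.2×0.1850) = 11.58.
Fr₁ = 11.58 lies in the strong range.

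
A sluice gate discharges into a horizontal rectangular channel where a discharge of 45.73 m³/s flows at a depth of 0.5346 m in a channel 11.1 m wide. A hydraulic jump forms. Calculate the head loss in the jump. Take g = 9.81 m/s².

q = Q/b = 45.73/11.1 = 4.120 m²/s; V₁ = q/y₁ = 7.706 m/s. Fr₁ = V₁/√(g·y₁) = 3.365.
By Bélanger, y₂/y₁ = ½[√(1 + 8Fr₁²) − 1] = ½[√91.592 − 1] = 4.285.
y₂ = 4.285 × 0.5346 = 2.291 m.
Head loss: ΔE = (y₂ − y₁)³/(4y₁y₂) = (2.291 − 0.5346)³/(4×0.5346×2.291) = 5.417/4.899 = 1.106 m.

ΔE = 1.106 m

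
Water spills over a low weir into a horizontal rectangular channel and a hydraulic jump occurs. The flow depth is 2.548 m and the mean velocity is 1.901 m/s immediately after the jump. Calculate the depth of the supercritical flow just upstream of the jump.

Fr₂ = V₂/√(g·y₂) = 1.901/√(9.81×2.548) = 0.3802.
Since the conjugate-depth ratio holds either way, y₁/y₂ = ½[√(1 + 8Fr₂²) − 1] = ½[√2.1566 − 1] = 0.2343.
y₁ = 0.2343 × 2.548 = 0.5969 m.

y₁ = 0.5969 m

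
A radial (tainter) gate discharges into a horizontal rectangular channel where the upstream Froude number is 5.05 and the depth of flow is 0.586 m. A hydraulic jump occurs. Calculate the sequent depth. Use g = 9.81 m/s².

Fr₁ = 5.05 (given).
Sequent-depth ratio: y₂/y₁ = ½[√(1 + 8Fr₁²) − 1] = ½[√205.0 − 1] = 6.66.
y₂ = 6.66 × 0.586 = 3.90 m.

y₂ = 3.90 m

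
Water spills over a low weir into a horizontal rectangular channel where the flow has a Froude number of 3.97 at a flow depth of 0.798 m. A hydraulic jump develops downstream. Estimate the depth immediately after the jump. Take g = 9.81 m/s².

Fr₁ = 3.97 (given).
Conjugate-depth relation: y₂/y₁ = ½[√(1 + 8Fr₁²) − 1] = ½[√127.1 − 1] = 5.14.
y₂ = 5.14 × 0.798 = 4.10 m.

y₂ = 4.10 m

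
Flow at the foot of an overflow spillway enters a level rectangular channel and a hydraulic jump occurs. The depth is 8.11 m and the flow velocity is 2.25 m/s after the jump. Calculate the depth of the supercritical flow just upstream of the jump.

y₁ = 0.926 m

Fr₂ = V₂/√(g·y₂) = 2.25/√(9.81×8.11) = 0.252.
The Bélanger relation is symmetric: y₁/y₂ = ½[√(1 + 8Fr₂²) − 1] = ½[√1.509 − 1] = 0.114.
y₁ = 0.114 × 8.11 = 0.926 m.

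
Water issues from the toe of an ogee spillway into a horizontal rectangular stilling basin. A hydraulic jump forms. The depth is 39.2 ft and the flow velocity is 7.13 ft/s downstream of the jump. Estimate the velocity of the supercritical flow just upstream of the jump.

Fr₂ = V₂/√(g·y₂) = 7.13/√(32.2×39.2) = 0.201.
The Bélanger relation is symmetric: y₁/y₂ = ½[√(1 + 8Fr₂²) − 1] = ½[√1.322 − 1] = 0.0749.
y₁ = 0.0749 × 39.2 = 2.94 ft.
V₁ = q/y₁ = 279/2.94 = 95.1 ft/s.

V₁ = 95.1 ft/s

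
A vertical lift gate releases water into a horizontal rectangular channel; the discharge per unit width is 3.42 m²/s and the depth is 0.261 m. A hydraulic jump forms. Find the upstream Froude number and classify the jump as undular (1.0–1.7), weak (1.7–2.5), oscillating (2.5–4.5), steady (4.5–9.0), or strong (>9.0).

Fr₁ = 8.19; steady jump

V₁ = q/y₁ = 3.42/0.261 = 13.1 m/s. Fr₁ = V₁/√(g·y₁) = 13.1/√(9.81×0.261) = 8.19.
Fr₁ = 8.19 lies in the steady range.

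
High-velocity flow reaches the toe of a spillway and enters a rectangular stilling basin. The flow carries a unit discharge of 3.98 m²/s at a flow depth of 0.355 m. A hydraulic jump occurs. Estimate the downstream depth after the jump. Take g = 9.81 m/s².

V₁ = q/y₁ = 3.98/0.355 = 11.2 m/s. Fr₁ = V₁/√(g·y₁) = 11.2/√(9.81×0.355) = 6.01.
Conjugate-depth relation: y₂/y₁ = ½[√(1 + 8Fr₁²) − 1] = ½[√289.7 − 1] = 8.01.
y₂ = 8.01 × 0.355 = 2.84 m.

y₂ = 2.84 m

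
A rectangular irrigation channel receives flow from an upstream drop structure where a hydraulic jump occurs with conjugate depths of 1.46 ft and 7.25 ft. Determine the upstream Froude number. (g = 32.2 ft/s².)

Fr₁ = 3.85

For a rectangular channel the momentum equation gives q² = ½·g·y₁·y₂·(y₁ + y₂) = ½×32.2×1.46×7.25×8.71 = 1484.
q = √1484 = 38.5 ft²/s.
V₁ = q/y₁ = 26.4 ft/s; Fr₁ = V₁/√(g·y₁) = 3.85.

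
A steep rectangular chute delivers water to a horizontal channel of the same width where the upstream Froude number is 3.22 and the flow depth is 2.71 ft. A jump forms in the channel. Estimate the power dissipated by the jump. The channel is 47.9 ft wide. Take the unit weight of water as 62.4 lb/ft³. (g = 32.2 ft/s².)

P = 2151 hp

Fr₁ = 3.22 (given).
Bélanger equation: y₂/y₁ = ½[√(1 + 8Fr₁²) − 1] = ½[√83.95 − 1] = 4.08.
y₂ = 4.08 × 2.71 = 11.1 ft.
Head loss: ΔE = (y₂ − y₁)³/(4y₁y₂) = (11.1 − 2.71)³/(4×2.71×11.1) = 582/120 = 4.86 ft.
V₁ = Fr₁·√(g·y₁) = 3.22×√(32.2×2.71) = 30.1 ft/s; q = V₁·y₁ = 81.5 ft²/s. Q = q·b = 81.5 × 47.9 = 3905 cfs. P = γ·Q·ΔE/550 = 62.4 × 3905 × 4.86 / 550 = 2151 hp.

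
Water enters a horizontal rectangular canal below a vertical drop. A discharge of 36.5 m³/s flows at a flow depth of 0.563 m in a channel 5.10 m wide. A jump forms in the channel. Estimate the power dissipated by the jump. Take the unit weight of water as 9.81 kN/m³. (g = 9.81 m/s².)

P = 1649 kW

q = Q/b = 36.5/5.10 = 7.16 m²/s; V₁ = q/y₁ = 12.7 m/s. Fr₁ = V₁/√(g·y₁) = 5.41.
Conjugate-depth relation: y₂/y₁ = ½[√(1 + 8Fr₁²) − 1] = ½[√235.1 − 1] = 7.17.
y₂ = 7.17 × 0.563 = 4.03 m.
V₂ = q/y₂ = 7.16/4.03 = 1.77 m/s. E₁ = y₁ + V₁²/2g = 8.80 m; E₂ = y₂ + V₂²/2g = 4.19 m. ΔE = E₁ − E₂ = 4.60 m.
P = γ·Q·ΔE = 9.81 × 36.5 × 4.60 = 1649 kW.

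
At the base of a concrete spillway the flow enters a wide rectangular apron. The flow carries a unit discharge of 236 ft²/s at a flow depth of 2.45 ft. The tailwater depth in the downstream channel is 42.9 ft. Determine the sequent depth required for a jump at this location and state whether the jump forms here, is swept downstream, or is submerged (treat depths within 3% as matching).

y₂ = 36.4 ft; the jump is submerged

V₁ = q/y₁ = 236/2.45 = 96.3 ft/s. Fr₁ = V₁/√(g·y₁) = 96.3/√(32.2×2.45) = 10.8.
Conjugate-depth relation: y₂/y₁ = ½[√(1 + 8Fr₁²) − 1] = ½[√941.9 − 1] = 14.8.
y₂ = 14.8 × 2.45 = 36.4 ft.
Tailwater y_tw = 42.9 ft: y_tw > y₂, so the jump is submerged.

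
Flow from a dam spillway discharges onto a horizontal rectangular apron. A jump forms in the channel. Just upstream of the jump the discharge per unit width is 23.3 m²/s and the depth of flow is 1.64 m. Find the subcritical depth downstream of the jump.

V₁ = q/y₁ = 23.3/1.64 = 14.2 m/s. Fr₁ = V₁/√(g·y₁) = 14.2/√(9.81×1.64) = 3.54.
By Bélanger, y₂/y₁ = ½[√(1 + 8Fr₁²) − 1] = ½[√101.4 − 1] = 4.53.
y₂ = 4.53 × 1.64 = 7.44 m.

y₂ = 7.44 m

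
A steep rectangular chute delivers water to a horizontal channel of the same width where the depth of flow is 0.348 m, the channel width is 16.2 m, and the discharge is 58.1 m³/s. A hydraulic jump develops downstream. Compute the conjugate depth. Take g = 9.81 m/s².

q = Q/b = 58.1/16.2 = 3.59 m²/s; V₁ = q/y₁ = 10.3 m/s. Fr₁ = V₁/√(g·y₁) = 5.58.
Bélanger equation: y₂/y₁ = ½[√(1 + 8Fr₁²) − 1] = ½[√249.9 − 1] = 7.40.
y₂ = 7.40 × 0.348 = 2.58 m.

y₂ = 2.58 m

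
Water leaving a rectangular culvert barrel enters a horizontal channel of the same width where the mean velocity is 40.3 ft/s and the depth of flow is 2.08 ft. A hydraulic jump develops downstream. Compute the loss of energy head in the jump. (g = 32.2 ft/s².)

Fr₁ = V₁/√(g·y₁) = 40.3/√(32.2×2.08) = 4.92.
Conjugate-depth relation: y₂/y₁ = ½[√(1 + 8Fr₁²) − 1] = ½[√195.0 − 1] = 6.48.
y₂ = 6.48 × 2.08 = 13.5 ft.
Head loss: ΔE = (y₂ − y₁)³/(4y₁y₂) = (13.5 − 2.08)³/(4×2.08×13.5) = 1483/112 = 13.2 ft.

ΔE = 13.2 ft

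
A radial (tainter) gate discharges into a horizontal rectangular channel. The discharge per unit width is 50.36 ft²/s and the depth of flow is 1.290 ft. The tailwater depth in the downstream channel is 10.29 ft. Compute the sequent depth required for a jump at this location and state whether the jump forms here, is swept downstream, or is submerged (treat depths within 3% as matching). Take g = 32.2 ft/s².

V₁ = q/y₁ = 50.36/1.290 = 39.04 ft/s. Fr₁ = V₁/√(g·y₁) = 39.04/√(32.2×1.290) = 6.057.
From the momentum equation for a rectangular channel, y₂/y₁ = ½[√(1 + 8Fr₁²) − 1] = ½[√294.52 − 1] = 8.081.
y₂ = 8.081 × 1.290 = 10.42 ft.
Tailwater y_tw = 10.29 ft: y_tw ≈ y₂, so the jump forms here.

y₂ = 10.42 ft; the jump forms here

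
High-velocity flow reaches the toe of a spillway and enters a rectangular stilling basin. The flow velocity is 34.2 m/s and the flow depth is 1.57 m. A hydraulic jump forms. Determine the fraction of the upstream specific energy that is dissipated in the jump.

ΔE/E₁ = 0.689 (68.9%)

Fr₁ = V₁/√(g·y₁) = 34.2/√(9.81×1.57) = 8.71.
Sequent-depth ratio: y₂/y₁ = ½[√(1 + 8Fr₁²) − 1] = ½[√608.5 − 1] = 11.8.
y₂ = 11.8 × 1.57 = 18.6 m.
E₁ = y₁ + V₁²/2g = 61.2 m. ΔE = (y₂ − y₁)³/(4y₁y₂) = 42.2 m. ΔE/E₁ = 42.2/61.2 = 0.689.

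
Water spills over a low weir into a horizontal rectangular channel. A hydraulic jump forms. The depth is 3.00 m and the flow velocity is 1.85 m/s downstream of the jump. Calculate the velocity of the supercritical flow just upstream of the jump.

V₁ = 9.50 m/s

Fr₂ = V₂/√(g·y₂) = 1.85/√(9.81×3.00) = 0.341.
Since the conjugate-depth ratio holds either way, y₁/y₂ = ½[√(1 + 8Fr₂²) − 1] = ½[√1.930 − 1] = 0.195.
y₁ = 0.195 × 3.00 = 0.584 m.
V₁ = q/y₁ = 5.55/0.584 = 9.50 m/s.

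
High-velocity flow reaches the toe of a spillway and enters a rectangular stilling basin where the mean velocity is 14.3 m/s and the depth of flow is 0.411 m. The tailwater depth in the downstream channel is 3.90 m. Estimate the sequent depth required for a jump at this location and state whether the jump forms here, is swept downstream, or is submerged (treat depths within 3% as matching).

y₂ = 3.94 m; the jump forms here

Fr₁ = V₁/√(g·y₁) = 14.3/√(9.81×0.411) = 7.12.
By Bélanger, y₂/y₁ = ½[√(1 + 8Fr₁²) − 1] = ½[√406.7 − 1] = 9.58.
y₂ = 9.58 × 0.411 = 3.94 m.
Tailwater y_tw = 3.90 m: y_tw ≈ y₂, so the jump forms here.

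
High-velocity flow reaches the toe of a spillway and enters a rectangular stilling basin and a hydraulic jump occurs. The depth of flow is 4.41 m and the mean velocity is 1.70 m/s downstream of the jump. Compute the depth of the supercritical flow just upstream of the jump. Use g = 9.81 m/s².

Fr₂ = V₂/√(g·y₂) = 1.70/√(9.81×4.41) = 0.258.
Applying the sequent-depth relation in reverse, y₁/y₂ = ½[√(1 + 8Fr₂²) − 1] = ½[√1.534 − 1] = 0.119.
y₁ = 0.119 × 4.41 = 0.526 m.

y₁ = 0.526 m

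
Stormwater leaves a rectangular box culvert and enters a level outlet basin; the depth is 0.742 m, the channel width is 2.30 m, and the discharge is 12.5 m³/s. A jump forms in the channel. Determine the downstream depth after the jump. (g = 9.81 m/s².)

q = Q/b = 12.5/2.30 = 5.43 m²/s; V₁ = q/y₁ = 7.32 m/s. Fr₁ = V₁/√(g·y₁) = 2.71.
By Bélanger, y₂/y₁ = ½[√(1 + 8Fr₁²) − 1] = ½[√59.96 − 1] = 3.37.
y₂ = 3.37 × 0.742 = 2.50 m.

y₂ = 2.50 m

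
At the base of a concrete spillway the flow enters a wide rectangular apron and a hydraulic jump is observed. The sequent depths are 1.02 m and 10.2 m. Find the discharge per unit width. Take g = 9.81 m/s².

q = 23.9 m²/s

For a rectangular channel the momentum equation gives q² = ½·g·y₁·y₂·(y₁ + y₂) = ½×9.81×1.02×10.2×11.2 = 573.
q = √573 = 23.9 m²/s.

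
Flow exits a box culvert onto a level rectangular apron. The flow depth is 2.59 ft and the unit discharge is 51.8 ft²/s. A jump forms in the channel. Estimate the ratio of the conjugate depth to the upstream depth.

V₁ = q/y₁ = 51.8/2.59 = 20.0 ft/s. Fr₁ = V₁/√(g·y₁) = 20.0/√(32.2×2.59) = 2.19.
Bélanger equation: y₂/y₁ = ½[√(1 + 8Fr₁²) − 1] = ½[√39.37 − 1] = 2.64.

y₂/y₁ = 2.64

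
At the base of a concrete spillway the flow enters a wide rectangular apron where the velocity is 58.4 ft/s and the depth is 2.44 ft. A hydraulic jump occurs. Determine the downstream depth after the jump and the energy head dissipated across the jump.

y₂ = 21.5 ft; ΔE = 33.2 ft

Fr₁ = V₁/√(g·y₁) = 58.4/√(32.2×2.44) = 6.59.
Sequent-depth ratio: y₂/y₁ = ½[√(1 + 8Fr₁²) − 1] = ½[√348.3 − 1] = 8.83.
y₂ = 8.83 × 2.44 = 21.5 ft.
q = V₁·y₁ = 58.4 × 2.44 = 142 ft²/s. V₂ = q/y₂ = 142/21.5 = 6.61 ft/s. E₁ = y₁ + V₁²/2g = 55.4 ft; E₂ = y₂ + V₂²/2g = 22.2 ft. ΔE = E₁ − E₂ = 33.2 ft.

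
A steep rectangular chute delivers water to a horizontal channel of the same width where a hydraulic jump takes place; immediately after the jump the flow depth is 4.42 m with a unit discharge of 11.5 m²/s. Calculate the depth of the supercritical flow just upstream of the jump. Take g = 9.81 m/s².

y₁ = 1.10 m

V₂ = q/y₂ = 11.5/4.42 = 2.60 m/s; Fr₂ = V₂/√(g·y₂) = 0.395.
Applying the sequent-depth relation in reverse, y₁/y₂ = ½[√(1 + 8Fr₂²) − 1] = ½[√2.249 − 1] = 0.250.
y₁ = 0.250 × 4.42 = 1.10 m.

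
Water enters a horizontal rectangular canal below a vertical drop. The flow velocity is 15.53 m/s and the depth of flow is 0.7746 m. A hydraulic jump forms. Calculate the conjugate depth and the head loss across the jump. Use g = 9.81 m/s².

Fr₁ = V₁/√(g·y₁) = 15.53/√(9.81×0.7746) = 5.634.
Bélanger equation: y₂/y₁ = ½[√(1 + 8Fr₁²) − 1] = ½[√254.91 − 1] = 7.483.
y₂ = 7.483 × 0.7746 = 5.796 m.
q = V₁·y₁ = 15.53 × 0.7746 = 12.03 m²/s. V₂ = q/y₂ = 12.03/5.796 = 2.075 m/s. E₁ = y₁ + V₁²/2g = 13.07 m; E₂ = y₂ + V₂²/2g = 6.016 m. ΔE = E₁ − E₂ = 7.051 m.

y₂ = 5.796 m; ΔE = 7.051 m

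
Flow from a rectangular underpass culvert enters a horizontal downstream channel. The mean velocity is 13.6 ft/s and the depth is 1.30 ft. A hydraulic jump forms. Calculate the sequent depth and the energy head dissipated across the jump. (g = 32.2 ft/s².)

y₂ = 3.27 ft; ΔE = 0.449 ft

Fr₁ = V₁/√(g·y₁) = 13.6/√(32.2×1.30) = 2.10.
By Bélanger, y₂/y₁ = ½[√(1 + 8Fr₁²) − 1] = ½[√36.35 − 1] = 2.51.
y₂ = 2.51 × 1.30 = 3.27 ft.
Head loss: ΔE = (y₂ − y₁)³/(4y₁y₂) = (3.27 − 1.30)³/(4×1.30×3.27) = 7.63/17.0 = 0.449 ft.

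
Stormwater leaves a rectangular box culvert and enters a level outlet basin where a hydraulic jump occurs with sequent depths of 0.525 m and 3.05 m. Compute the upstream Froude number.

Fr₁ = 4.45

For a rectangular channel the momentum equation gives q² = ½·g·y₁·y₂·(y₁ + y₂) = ½×9.81×0.525×3.05×3.57 = 28.1.
q = √28.1 = 5.30 m²/s.
V₁ = q/y₁ = 10.1 m/s; Fr₁ = V₁/√(g·y₁) = 4.45.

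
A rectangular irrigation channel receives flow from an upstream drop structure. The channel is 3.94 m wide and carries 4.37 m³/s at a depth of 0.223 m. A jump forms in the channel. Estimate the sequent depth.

q = Q/b = 4.37/3.94 = 1.11 m²/s; V₁ = q/y₁ = 4.97 m/s. Fr₁ = V₁/√(g·y₁) = 3.36.
Conjugate-depth relation: y₂/y₁ = ½[√(1 + 8Fr₁²) − 1] = ½[√91.46 − 1] = 4.28.
y₂ = 4.28 × 0.223 = 0.955 m.

y₂ = 0.955 m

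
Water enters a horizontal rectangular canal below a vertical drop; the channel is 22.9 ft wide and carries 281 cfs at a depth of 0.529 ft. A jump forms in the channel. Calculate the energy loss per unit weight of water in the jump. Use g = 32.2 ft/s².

ΔE = 4.79 ft

q = Q/b = 281/22.9 = 12.3 ft²/s; V₁ = q/y₁ = 23.2 ft/s. Fr₁ = V₁/√(g·y₁) = 5.62.
By Bélanger, y₂/y₁ = ½[√(1 + 8Fr₁²) − 1] = ½[√253.7 − 1] = 7.46.
y₂ = 7.46 × 0.529 = 3.95 ft.
Head loss: ΔE = (y₂ − y₁)³/(4y₁y₂) = (3.95 − 0.529)³/(4×0.529×3.95) = 40.0/8.35 = 4.79 ft.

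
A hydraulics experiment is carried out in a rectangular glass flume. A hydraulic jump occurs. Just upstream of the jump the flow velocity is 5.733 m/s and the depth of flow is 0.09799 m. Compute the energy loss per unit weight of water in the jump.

ΔE = 0.9827 m

Fr₁ = V₁/√(g·y₁) = 5.733/√(9.81×0.09799) = 5.847.
Sequent-depth ratio: y₂/y₁ = ½[√(1 + 8Fr₁²) − 1] = ½[√274.53 − 1] = 7.784.
y₂ = 7.784 × 0.09799 = 0.7628 m.
Head loss: ΔE = (y₂ − y₁)³/(4y₁y₂) = (0.7628 − 0.09799)³/(4×0.09799×0.7628) = 0.2938/0.2990 = 0.9827 m.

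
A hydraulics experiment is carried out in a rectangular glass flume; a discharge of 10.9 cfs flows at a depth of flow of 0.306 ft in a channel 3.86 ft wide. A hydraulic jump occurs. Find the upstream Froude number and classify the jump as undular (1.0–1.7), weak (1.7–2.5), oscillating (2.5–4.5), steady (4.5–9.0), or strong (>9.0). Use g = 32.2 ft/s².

q = Q/b = 10.9/3.86 = 2.82 ft²/s; V₁ = q/y₁ = 9.23 ft/s. Fr₁ = V₁/√(g·y₁) = 2.94.
Fr₁ = 2.94 lies in the oscillating range.

Fr₁ = 2.94; oscillating jump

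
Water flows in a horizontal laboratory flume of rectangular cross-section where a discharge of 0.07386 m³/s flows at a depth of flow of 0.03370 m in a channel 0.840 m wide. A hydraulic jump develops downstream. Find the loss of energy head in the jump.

q = Q/b = 0.07386/0.840 = 0.08793 m²/s; V₁ = q/y₁ = 2.609 m/s. Fr₁ = V₁/√(g·y₁) = 4.538.
Conjugate-depth relation: y₂/y₁ = ½[√(1 + 8Fr₁²) − 1] = ½[√165.74 − 1] = 5.937.
y₂ = 5.937 × 0.03370 = 0.2001 m.
V₂ = q/y₂ = 0.08793/0.2001 = 0.4395 m/s. E₁ = y₁ + V₁²/2g = 0.3807 m; E₂ = y₂ + V₂²/2g = 0.2099 m. ΔE = E₁ − E₂ = 0.1708 m.

ΔE = 0.1708 m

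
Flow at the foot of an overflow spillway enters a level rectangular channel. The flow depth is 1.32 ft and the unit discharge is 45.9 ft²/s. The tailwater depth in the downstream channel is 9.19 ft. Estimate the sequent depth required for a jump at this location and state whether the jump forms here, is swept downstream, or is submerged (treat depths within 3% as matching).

V₁ = q/y₁ = 45.9/1.32 = 34.8 ft/s. Fr₁ = V₁/√(g·y₁) = 34.8/√(32.2×1.32) = 5.33.
Bélanger equation: y₂/y₁ = ½[√(1 + 8Fr₁²) − 1] = ½[√228.6 − 1] = 7.06.
y₂ = 7.06 × 1.32 = 9.32 ft.
Tailwater y_tw = 9.19 ft: y_tw ≈ y₂, so the jump forms here.

y₂ = 9.32 ft; the jump forms here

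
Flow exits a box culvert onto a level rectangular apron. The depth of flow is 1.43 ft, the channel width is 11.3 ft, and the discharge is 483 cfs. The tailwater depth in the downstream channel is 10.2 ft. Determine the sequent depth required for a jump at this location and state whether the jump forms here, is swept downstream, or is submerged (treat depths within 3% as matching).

q = Q/b = 483/11.3 = 42.7 ft²/s; V₁ = q/y₁ = 29.9 ft/s. Fr₁ = V₁/√(g·y₁) = 4.40.
Bélanger equation: y₂/y₁ = ½[√(1 + 8Fr₁²) − 1] = ½[√156.2 − 1] = 5.75.
y₂ = 5.75 × 1.43 = 8.22 ft.
Tailwater y_tw = 10.2 ft: y_tw > y₂, so the jump is submerged.

y₂ = 8.22 ft; the jump is submerged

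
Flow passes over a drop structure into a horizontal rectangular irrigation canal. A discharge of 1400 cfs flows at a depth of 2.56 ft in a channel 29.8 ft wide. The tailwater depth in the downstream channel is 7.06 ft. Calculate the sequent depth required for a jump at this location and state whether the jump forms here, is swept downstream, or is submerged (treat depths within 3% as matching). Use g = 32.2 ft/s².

q = Q/b = 1400/29.8 = 47.0 ft²/s; V₁ = q/y₁ = 18.4 ft/s. Fr₁ = V₁/√(g·y₁) = 2.02.
Conjugate-depth relation: y₂/y₁ = ½[√(1 + 8Fr₁²) − 1] = ½[√33.68 − 1] = 2.40.
y₂ = 2.40 × 2.56 = 6.15 ft.
Tailwater y_tw = 7.06 ft: y_tw > y₂, so the jump is submerged.

y₂ = 6.15 ft; the jump is submerged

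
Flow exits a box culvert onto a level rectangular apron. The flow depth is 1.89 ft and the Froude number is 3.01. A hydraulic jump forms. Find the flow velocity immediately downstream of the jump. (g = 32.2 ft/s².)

V₂ = 6.20 ft/s

Fr₁ = 3.01 (given).
Bélanger equation: y₂/y₁ = ½[√(1 + 8Fr₁²) − 1] = ½[√73.48 − 1] = 3.79.
y₂ = 3.79 × 1.89 = 7.16 ft.
V₁ = Fr₁·√(g·y₁) = 3.01×√(32.2×1.89) = 23.5 ft/s; q = V₁·y₁ = 44.4 ft²/s.
V₂ = q/y₂ = 44.4/7.16 = 6.20 ft/s.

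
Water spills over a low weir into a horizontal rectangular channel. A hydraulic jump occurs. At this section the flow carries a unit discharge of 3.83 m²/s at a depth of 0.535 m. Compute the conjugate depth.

V₁ = q/y₁ = 3.83/0.535 = 7.16 m/s. Fr₁ = V₁/√(g·y₁) = 7.16/√(9.81×0.535) = 3.12.
From the momentum equation for a rectangular channel, y₂/y₁ = ½[√(1 + 8Fr₁²) − 1] = ½[√79.12 − 1] = 3.95.
y₂ = 3.95 × 0.535 = 2.11 m.

y₂ = 2.11 m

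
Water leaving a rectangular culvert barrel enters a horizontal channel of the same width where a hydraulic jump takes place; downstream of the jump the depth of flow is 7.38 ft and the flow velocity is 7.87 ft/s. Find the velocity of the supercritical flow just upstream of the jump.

Fr₂ = V₂/√(g·y₂) = 7.87/√(32.2×7.38) = 0.511.
The Bélanger relation is symmetric: y₁/y₂ = ½[√(1 + 8Fr₂²) − 1] = ½[√3.085 − 1] = 0.378.
y₁ = 0.378 × 7.38 = 2.79 ft.
V₁ = q/y₁ = 58.1/2.79 = 20.8 ft/s.

V₁ = 20.8 ft/s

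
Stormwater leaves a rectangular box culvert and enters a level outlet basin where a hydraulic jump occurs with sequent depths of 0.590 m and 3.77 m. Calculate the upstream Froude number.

Fr₁ = 4.86

For a rectangular channel the momentum equation gives q² = ½·g·y₁·y₂·(y₁ + y₂) = ½×9.81×0.590×3.77×4.36 = 47.6.
q = √47.6 = 6.90 m²/s.
V₁ = q/y₁ = 11.7 m/s; Fr₁ = V₁/√(g·y₁) = 4.86.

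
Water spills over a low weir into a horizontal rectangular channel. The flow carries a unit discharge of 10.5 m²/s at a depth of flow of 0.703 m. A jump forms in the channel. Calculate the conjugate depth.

y₂ = 5.31 m

V₁ = q/y₁ = 10.5/0.703 = 14.9 m/s. Fr₁ = V₁/√(g·y₁) = 14.9/√(9.81×0.703) = 5.69.
By Bélanger, y₂/y₁ = ½[√(1 + 8Fr₁²) − 1] = ½[√259.8 − 1] = 7.56.
y₂ = 7.56 × 0.703 = 5.31 m.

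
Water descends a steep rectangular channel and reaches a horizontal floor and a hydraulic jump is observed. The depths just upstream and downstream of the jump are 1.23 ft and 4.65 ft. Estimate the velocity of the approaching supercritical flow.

For a rectangular channel the momentum equation gives q² = ½·g·y₁·y₂·(y₁ + y₂) = ½×32.2×1.23×4.65×5.88 = 541.
q = √541 = 23.3 ft²/s.
V₁ = q/y₁ = 23.3/1.23 = 18.9 ft/s.

V₁ = 18.9 ft/s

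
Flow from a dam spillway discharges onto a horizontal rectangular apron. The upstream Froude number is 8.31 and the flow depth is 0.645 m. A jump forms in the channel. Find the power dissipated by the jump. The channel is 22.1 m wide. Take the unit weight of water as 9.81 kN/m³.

P = 45236 kW

Fr₁ = 8.31 (given).
Sequent-depth ratio: y₂/y₁ = ½[√(1 + 8Fr₁²) − 1] = ½[√553.4 − 1] = 11.3.
y₂ = 11.3 × 0.645 = 7.26 m.
Head loss: ΔE = (y₂ − y₁)³/(4y₁y₂) = (7.26 − 0.645)³/(4×0.645×7.26) = 290/18.7 = 15.5 m.
V₁ = Fr₁·√(g·y₁) = 8.31×√(9.81×0.645) = 20.9 m/s; q = V₁·y₁ = 13.5 m²/s. Q = q·b = 13.5 × 22.1 = 298 m³/s. P = γ·Q·ΔE = 9.81 × 298 × 15.5 = 45236 kW.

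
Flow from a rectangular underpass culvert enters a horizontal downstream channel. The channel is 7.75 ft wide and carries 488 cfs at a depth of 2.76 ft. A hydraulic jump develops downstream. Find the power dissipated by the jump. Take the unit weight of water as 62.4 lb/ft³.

P = 97.0 hp

q = Q/b = 488/7.75 = 63.0 ft²/s; V₁ = q/y₁ = 22.8 ft/s. Fr₁ = V₁/√(g·y₁) = 2.42.
By Bélanger, y₂/y₁ = ½[√(1 + 8Fr₁²) − 1] = ½[√47.85 − 1] = 2.96.
y₂ = 2.96 × 2.76 = 8.17 ft.
V₂ = q/y₂ = 63.0/8.17 = 7.71 ft/s. E₁ = y₁ + V₁²/2g = 10.8 ft; E₂ = y₂ + V₂²/2g = 9.09 ft. ΔE = E₁ − E₂ = 1.75 ft.
P = γ·Q·ΔE/550 = 62.4 × 488 × 1.75 / 550 = 97.0 hp.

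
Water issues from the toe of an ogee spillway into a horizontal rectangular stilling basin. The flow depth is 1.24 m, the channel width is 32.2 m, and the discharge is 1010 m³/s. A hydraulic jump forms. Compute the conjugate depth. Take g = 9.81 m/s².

y₂ = 12.1 m

q = Q/b = 1010/32.2 = 31.4 m²/s; V₁ = q/y₁ = 25.3 m/s. Fr₁ = V₁/√(g·y₁) = 7.25.
Conjugate-depth relation: y₂/y₁ = ½[√(1 + 8Fr₁²) − 1] = ½[√421.8 − 1] = 9.77.
y₂ = 9.77 × 1.24 = 12.1 m.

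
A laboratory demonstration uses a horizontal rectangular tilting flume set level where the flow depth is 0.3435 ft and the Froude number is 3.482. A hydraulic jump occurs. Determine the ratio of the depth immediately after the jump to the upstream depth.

y₂/y₁ = 4.450

Fr₁ = 3.482 (given).
Bélanger equation: y₂/y₁ = ½[√(1 + 8Fr₁²) − 1] = ½[√97.995 − 1] = 4.450.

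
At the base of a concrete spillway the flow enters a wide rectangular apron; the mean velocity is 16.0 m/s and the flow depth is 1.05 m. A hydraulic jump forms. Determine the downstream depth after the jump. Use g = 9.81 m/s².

Fr₁ = V₁/√(g·y₁) = 16.0/√(9.81×1.05) = 4.99.
Bélanger equation: y₂/y₁ = ½[√(1 + 8Fr₁²) − 1] = ½[√199.8 − 1] = 6.57.
y₂ = 6.57 × 1.05 = 6.90 m.

y₂ = 6.90 m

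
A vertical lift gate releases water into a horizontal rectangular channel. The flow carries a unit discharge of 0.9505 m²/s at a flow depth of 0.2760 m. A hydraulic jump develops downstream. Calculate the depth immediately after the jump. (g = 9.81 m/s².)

y₂ = 0.6905 m

V₁ = q/y₁ = 0.9505/0.2760 = 3.444 m/s. Fr₁ = V₁/√(g·y₁) = 3.444/√(9.81×0.2760) = 2.093.
From the momentum equation for a rectangular channel, y₂/y₁ = ½[√(1 + 8Fr₁²) − 1] = ½[√36.043 − 1] = 2.502.
y₂ = 2.502 × 0.2760 = 0.6905 m.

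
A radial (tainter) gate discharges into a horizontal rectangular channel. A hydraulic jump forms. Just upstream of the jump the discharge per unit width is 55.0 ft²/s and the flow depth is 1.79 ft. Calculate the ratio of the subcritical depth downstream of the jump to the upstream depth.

V₁ = q/y₁ = 55.0/1.79 = 30.7 ft/s. Fr₁ = V₁/√(g·y₁) = 30.7/√(32.2×1.79) = 4.05.
By Bélanger, y₂/y₁ = ½[√(1 + 8Fr₁²) − 1] = ½[√132.0 − 1] = 5.25.

y₂/y₁ = 5.25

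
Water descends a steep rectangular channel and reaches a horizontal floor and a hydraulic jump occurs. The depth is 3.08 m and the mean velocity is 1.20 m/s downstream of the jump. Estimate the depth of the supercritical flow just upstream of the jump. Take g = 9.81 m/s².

Fr₂ = V₂/√(g·y₂) = 1.20/√(9.81×3.08) = 0.218.
Applying the sequent-depth relation in reverse, y₁/y₂ = ½[√(1 + 8Fr₂²) − 1] = ½[√1.381 − 1] = 0.0876.
y₁ = 0.0876 × 3.08 = 0.270 m.

y₁ = 0.270 m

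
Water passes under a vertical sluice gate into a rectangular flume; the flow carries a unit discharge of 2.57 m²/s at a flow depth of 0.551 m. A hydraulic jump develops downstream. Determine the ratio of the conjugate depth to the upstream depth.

V₁ = q/y₁ = 2.57/0.551 = 4.66 m/s. Fr₁ = V₁/√(g·y₁) = 4.66/√(9.81×0.551) = 2.01.
Bélanger equation: y₂/y₁ = ½[√(1 + 8Fr₁²) − 1] = ½[√33.20 − 1] = 2.38.

y₂/y₁ = 2.38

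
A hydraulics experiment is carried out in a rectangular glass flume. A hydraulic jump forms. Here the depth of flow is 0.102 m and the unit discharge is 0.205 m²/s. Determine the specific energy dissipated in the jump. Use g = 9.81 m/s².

ΔE = 0.0284 m

V₁ = q/y₁ = 0.205/0.102 = 2.01 m/s. Fr₁ = V₁/√(g·y₁) = 2.01/√(9.81×0.102) = 2.01.
Sequent-depth ratio: y₂/y₁ = ½[√(1 + 8Fr₁²) − 1] = ½[√33.29 − 1] = 2.39.
y₂ = 2.39 × 0.102 = 0.243 m.
Head loss: ΔE = (y₂ − y₁)³/(4y₁y₂) = (0.243 − 0.102)³/(4×0.102×0.243) = 0.00282/0.0993 = 0.0284 m.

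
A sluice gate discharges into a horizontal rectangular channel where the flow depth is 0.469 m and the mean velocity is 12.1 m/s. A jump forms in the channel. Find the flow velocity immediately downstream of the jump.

V₂ = 1.61 m/s

Fr₁ = V₁/√(g·y₁) = 12.1/√(9.81×0.469) = 5.64.
Sequent-depth ratio: y₂/y₁ = ½[√(1 + 8Fr₁²) − 1] = ½[√255.6 − 1] = 7.49.
y₂ = 7.49 × 0.469 = 3.51 m.
q = V₁·y₁ = 12.1 × 0.469 = 5.67 m²/s.
V₂ = q/y₂ = 5.67/3.51 = 1.61 m/s.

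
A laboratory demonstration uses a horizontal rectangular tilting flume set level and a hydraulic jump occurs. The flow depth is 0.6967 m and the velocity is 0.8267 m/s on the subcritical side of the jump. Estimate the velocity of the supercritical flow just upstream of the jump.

V₁ = 4.840 m/s

Fr₂ = V₂/√(g·y₂) = 0.8267/√(9.81×0.6967) = 0.3162.
Since the conjugate-depth ratio holds either way, y₁/y₂ = ½[√(1 + 8Fr₂²) − 1] = ½[√1.8000 − 1] = 0.1708.
y₁ = 0.1708 × 0.6967 = 0.1190 m.
V₁ = q/y₁ = 0.5760/0.1190 = 4.840 m/s.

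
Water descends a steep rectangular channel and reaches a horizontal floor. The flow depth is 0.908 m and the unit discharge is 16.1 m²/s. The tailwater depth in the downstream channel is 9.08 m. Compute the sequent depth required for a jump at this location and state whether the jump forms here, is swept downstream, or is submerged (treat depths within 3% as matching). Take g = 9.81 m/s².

V₁ = q/y₁ = 16.1/0.908 = 17.7 m/s. Fr₁ = V₁/√(g·y₁) = 17.7/√(9.81×0.908) = 5.94.
Conjugate-depth relation: y₂/y₁ = ½[√(1 + 8Fr₁²) − 1] = ½[√283.4 − 1] = 7.92.
y₂ = 7.92 × 0.908 = 7.19 m.
Tailwater y_tw = 9.08 m: y_tw > y₂, so the jump is submerged.

y₂ = 7.19 m; the jump is submerged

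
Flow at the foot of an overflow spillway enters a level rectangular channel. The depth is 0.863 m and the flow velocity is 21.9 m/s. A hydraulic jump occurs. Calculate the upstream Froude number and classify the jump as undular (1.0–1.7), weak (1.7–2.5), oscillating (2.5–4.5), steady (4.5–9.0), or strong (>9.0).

Fr₁ = V₁/√(g·y₁) = 21.9/√(9.81×0.863) = 7.53.
Fr₁ = 7.53 lies in the steady range.

Fr₁ = 7.53; steady jump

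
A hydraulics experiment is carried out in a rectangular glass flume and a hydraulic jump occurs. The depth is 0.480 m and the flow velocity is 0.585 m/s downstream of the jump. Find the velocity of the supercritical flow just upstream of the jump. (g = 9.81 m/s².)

V₁ = 4.54 m/s

Fr₂ = V₂/√(g·y₂) = 0.585/√(9.81×0.480) = 0.270.
The Bélanger relation is symmetric: y₁/y₂ = ½[√(1 + 8Fr₂²) − 1] = ½[√1.581 − 1] = 0.129.
y₁ = 0.129 × 0.480 = 0.0618 m.
V₁ = q/y₁ = 0.281/0.0618 = 4.54 m/s.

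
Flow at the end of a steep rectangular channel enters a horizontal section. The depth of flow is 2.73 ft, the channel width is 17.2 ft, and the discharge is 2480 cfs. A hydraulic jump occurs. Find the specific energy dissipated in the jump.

q = Q/b = 2480/17.2 = 144 ft²/s; V₁ = q/y₁ = 52.8 ft/s. Fr₁ = V₁/√(g·y₁) = 5.63.
Conjugate-depth relation: y₂/y₁ = ½[√(1 + 8Fr₁²) − 1] = ½[√254.9 − 1] = 7.48.
y₂ = 7.48 × 2.73 = 20.4 ft.
V₂ = q/y₂ = 144/20.4 = 7.06 ft/s. E₁ = y₁ + V₁²/2g = 46.0 ft; E₂ = y₂ + V₂²/2g = 21.2 ft. ΔE = E₁ − E₂ = 24.8 ft.

ΔE = 24.8 ft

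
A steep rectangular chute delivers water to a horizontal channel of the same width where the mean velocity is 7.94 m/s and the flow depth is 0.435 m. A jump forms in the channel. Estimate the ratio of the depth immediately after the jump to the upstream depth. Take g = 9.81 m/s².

Fr₁ = V₁/√(g·y₁) = 7.94/√(9.81×0.435) = 3.84.
Conjugate-depth relation: y₂/y₁ = ½[√(1 + 8Fr₁²) − 1] = ½[√119.2 − 1] = 4.96.

y₂/y₁ = 4.96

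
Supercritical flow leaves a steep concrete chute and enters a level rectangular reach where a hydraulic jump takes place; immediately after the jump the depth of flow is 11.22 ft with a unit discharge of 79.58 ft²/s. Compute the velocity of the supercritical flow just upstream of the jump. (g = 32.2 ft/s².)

V₂ = q/y₂ = 79.58/11.22 = 7.093 ft/s; Fr₂ = V₂/√(g·y₂) = 0.3732.
Since the conjugate-depth ratio holds either way, y₁/y₂ = ½[√(1 + 8Fr₂²) − 1] = ½[√2.1139 − 1] = 0.2270.
y₁ = 0.2270 × 11.22 = 2.547 ft.
V₁ = q/y₁ = 79.58/2.547 = 31.25 ft/s.

V₁ = 31.25 ft/s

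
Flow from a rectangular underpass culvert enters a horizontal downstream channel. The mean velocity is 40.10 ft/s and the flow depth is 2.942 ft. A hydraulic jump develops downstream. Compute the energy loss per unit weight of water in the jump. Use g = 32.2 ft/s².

ΔE = 11.30 ft

Fr₁ = V₁/√(g·y₁) = 40.10/√(32.2×2.942) = 4.120.
Bélanger equation: y₂/y₁ = ½[√(1 + 8Fr₁²) − 1] = ½[√136.79 − 1] = 5.348.
y₂ = 5.348 × 2.942 = 15.73 ft.
q = V₁·y₁ = 40.10 × 2.942 = 118.0 ft²/s. V₂ = q/y₂ = 118.0/15.73 = 7.498 ft/s. E₁ = y₁ + V₁²/2g = 27.91 ft; E₂ = y₂ + V₂²/2g = 16.61 ft. ΔE = E₁ − E₂ = 11.30 ft.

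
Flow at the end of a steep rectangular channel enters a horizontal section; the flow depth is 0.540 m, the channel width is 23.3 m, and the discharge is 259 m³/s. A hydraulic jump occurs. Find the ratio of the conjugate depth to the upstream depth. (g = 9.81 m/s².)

q = Q/b = 259/23.3 = 11.1 m²/s; V₁ = q/y₁ = 20.6 m/s. Fr₁ = V₁/√(g·y₁) = 8.94.
From the momentum equation for a rectangular channel, y₂/y₁ = ½[√(1 + 8Fr₁²) − 1] = ½[√640.9 − 1] = 12.2.

y₂/y₁ = 12.2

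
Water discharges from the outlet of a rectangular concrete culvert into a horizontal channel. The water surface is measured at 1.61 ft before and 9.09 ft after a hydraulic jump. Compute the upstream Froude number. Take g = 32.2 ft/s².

For a rectangular channel the momentum equation gives q² = ½·g·y₁·y₂·(y₁ + y₂) = ½×32.2×1.61×9.09×10.7 = 2521.
q = √2521 = 50.2 ft²/s.
V₁ = q/y₁ = 31.2 ft/s; Fr₁ = V₁/√(g·y₁) = 4.33.

Fr₁ = 4.33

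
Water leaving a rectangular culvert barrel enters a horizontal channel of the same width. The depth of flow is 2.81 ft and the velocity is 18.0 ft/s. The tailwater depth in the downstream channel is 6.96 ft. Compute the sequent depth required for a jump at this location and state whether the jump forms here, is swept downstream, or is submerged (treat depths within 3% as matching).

Fr₁ = V₁/√(g·y₁) = 18.0/√(32.2×2.81) = 1.89.
From the momentum equation for a rectangular channel, y₂/y₁ = ½[√(1 + 8Fr₁²) − 1] = ½[√29.65 − 1] = 2.22.
y₂ = 2.22 × 2.81 = 6.25 ft.
Tailwater y_tw = 6.96 ft: y_tw > y₂, so the jump is submerged.

y₂ = 6.25 ft; the jump is submerged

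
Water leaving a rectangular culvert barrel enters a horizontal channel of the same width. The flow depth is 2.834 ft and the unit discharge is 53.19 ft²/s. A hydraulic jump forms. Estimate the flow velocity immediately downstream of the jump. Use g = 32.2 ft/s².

V₂ = 8.079 ft/s

V₁ = q/y₁ = 53.19/2.834 = 18.77 ft/s. Fr₁ = V₁/√(g·y₁) = 18.77/√(32.2×2.834) = 1.965.
By Bélanger, y₂/y₁ = ½[√(1 + 8Fr₁²) − 1] = ½[√31.881 − 1] = 2.323.
y₂ = 2.323 × 2.834 = 6.584 ft.
V₂ = q/y₂ = 53.19/6.584 = 8.079 ft/s.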